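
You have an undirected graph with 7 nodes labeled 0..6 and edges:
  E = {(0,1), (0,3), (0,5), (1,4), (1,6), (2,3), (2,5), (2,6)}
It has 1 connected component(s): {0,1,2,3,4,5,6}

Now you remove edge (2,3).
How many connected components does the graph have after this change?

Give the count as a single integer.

Answer: 1

Derivation:
Initial component count: 1
Remove (2,3): not a bridge. Count unchanged: 1.
  After removal, components: {0,1,2,3,4,5,6}
New component count: 1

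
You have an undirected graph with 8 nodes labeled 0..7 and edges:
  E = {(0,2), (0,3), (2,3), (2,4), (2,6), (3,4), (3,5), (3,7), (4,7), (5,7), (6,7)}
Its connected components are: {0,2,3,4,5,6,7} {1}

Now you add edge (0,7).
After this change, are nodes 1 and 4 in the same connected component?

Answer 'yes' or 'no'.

Initial components: {0,2,3,4,5,6,7} {1}
Adding edge (0,7): both already in same component {0,2,3,4,5,6,7}. No change.
New components: {0,2,3,4,5,6,7} {1}
Are 1 and 4 in the same component? no

Answer: no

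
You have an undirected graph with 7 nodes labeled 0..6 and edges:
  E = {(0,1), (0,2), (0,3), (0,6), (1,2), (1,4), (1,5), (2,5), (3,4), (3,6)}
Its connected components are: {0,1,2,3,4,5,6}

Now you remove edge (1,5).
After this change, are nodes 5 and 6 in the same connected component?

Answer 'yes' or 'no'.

Initial components: {0,1,2,3,4,5,6}
Removing edge (1,5): not a bridge — component count unchanged at 1.
New components: {0,1,2,3,4,5,6}
Are 5 and 6 in the same component? yes

Answer: yes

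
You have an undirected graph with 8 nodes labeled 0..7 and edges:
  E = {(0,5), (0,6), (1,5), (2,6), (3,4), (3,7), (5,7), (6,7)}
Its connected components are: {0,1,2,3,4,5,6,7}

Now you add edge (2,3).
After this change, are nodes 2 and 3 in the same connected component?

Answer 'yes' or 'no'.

Answer: yes

Derivation:
Initial components: {0,1,2,3,4,5,6,7}
Adding edge (2,3): both already in same component {0,1,2,3,4,5,6,7}. No change.
New components: {0,1,2,3,4,5,6,7}
Are 2 and 3 in the same component? yes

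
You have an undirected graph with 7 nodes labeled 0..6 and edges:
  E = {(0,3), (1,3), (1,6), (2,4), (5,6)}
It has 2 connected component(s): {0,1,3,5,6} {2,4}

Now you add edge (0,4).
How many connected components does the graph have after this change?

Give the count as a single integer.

Answer: 1

Derivation:
Initial component count: 2
Add (0,4): merges two components. Count decreases: 2 -> 1.
New component count: 1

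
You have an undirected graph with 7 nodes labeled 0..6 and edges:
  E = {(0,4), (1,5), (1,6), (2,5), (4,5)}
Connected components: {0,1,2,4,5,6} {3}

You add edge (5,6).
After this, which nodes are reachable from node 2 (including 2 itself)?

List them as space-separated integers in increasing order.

Answer: 0 1 2 4 5 6

Derivation:
Before: nodes reachable from 2: {0,1,2,4,5,6}
Adding (5,6): both endpoints already in same component. Reachability from 2 unchanged.
After: nodes reachable from 2: {0,1,2,4,5,6}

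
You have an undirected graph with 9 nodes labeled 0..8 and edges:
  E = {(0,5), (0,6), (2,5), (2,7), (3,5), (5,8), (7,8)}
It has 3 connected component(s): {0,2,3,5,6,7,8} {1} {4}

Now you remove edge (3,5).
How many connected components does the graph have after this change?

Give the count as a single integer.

Answer: 4

Derivation:
Initial component count: 3
Remove (3,5): it was a bridge. Count increases: 3 -> 4.
  After removal, components: {0,2,5,6,7,8} {1} {3} {4}
New component count: 4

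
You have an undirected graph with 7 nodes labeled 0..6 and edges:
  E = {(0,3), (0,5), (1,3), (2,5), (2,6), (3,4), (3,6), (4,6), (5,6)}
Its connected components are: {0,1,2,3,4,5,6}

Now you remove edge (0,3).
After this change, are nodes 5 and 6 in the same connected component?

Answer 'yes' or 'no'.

Answer: yes

Derivation:
Initial components: {0,1,2,3,4,5,6}
Removing edge (0,3): not a bridge — component count unchanged at 1.
New components: {0,1,2,3,4,5,6}
Are 5 and 6 in the same component? yes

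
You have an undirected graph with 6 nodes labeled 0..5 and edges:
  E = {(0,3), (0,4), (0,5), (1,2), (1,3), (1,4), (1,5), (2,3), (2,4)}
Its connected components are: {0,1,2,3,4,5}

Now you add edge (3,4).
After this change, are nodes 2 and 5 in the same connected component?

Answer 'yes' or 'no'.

Answer: yes

Derivation:
Initial components: {0,1,2,3,4,5}
Adding edge (3,4): both already in same component {0,1,2,3,4,5}. No change.
New components: {0,1,2,3,4,5}
Are 2 and 5 in the same component? yes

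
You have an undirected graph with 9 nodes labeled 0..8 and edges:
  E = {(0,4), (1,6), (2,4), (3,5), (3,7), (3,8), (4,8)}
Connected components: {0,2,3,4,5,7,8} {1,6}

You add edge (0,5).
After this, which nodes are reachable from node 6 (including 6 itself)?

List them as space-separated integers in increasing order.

Answer: 1 6

Derivation:
Before: nodes reachable from 6: {1,6}
Adding (0,5): both endpoints already in same component. Reachability from 6 unchanged.
After: nodes reachable from 6: {1,6}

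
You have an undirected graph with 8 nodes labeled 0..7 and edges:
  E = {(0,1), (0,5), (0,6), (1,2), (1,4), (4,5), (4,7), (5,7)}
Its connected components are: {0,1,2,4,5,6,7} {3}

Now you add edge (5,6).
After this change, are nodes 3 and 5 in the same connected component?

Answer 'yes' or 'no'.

Answer: no

Derivation:
Initial components: {0,1,2,4,5,6,7} {3}
Adding edge (5,6): both already in same component {0,1,2,4,5,6,7}. No change.
New components: {0,1,2,4,5,6,7} {3}
Are 3 and 5 in the same component? no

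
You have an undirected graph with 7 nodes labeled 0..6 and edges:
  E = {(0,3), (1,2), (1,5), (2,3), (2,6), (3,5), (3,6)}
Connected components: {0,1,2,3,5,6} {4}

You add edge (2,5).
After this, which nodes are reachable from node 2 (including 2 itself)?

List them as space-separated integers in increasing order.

Answer: 0 1 2 3 5 6

Derivation:
Before: nodes reachable from 2: {0,1,2,3,5,6}
Adding (2,5): both endpoints already in same component. Reachability from 2 unchanged.
After: nodes reachable from 2: {0,1,2,3,5,6}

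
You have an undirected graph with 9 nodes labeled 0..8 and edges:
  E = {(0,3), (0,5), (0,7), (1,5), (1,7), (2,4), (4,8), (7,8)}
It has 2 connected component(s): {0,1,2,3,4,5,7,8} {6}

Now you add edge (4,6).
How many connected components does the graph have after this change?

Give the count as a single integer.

Initial component count: 2
Add (4,6): merges two components. Count decreases: 2 -> 1.
New component count: 1

Answer: 1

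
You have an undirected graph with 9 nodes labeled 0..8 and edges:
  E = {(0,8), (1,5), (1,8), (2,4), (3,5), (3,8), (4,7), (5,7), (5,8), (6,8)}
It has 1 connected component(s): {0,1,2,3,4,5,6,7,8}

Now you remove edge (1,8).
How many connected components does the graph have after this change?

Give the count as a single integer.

Initial component count: 1
Remove (1,8): not a bridge. Count unchanged: 1.
  After removal, components: {0,1,2,3,4,5,6,7,8}
New component count: 1

Answer: 1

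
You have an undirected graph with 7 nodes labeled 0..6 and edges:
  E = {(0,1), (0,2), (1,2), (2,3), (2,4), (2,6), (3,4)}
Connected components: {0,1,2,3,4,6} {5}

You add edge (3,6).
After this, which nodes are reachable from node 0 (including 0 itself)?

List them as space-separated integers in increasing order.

Answer: 0 1 2 3 4 6

Derivation:
Before: nodes reachable from 0: {0,1,2,3,4,6}
Adding (3,6): both endpoints already in same component. Reachability from 0 unchanged.
After: nodes reachable from 0: {0,1,2,3,4,6}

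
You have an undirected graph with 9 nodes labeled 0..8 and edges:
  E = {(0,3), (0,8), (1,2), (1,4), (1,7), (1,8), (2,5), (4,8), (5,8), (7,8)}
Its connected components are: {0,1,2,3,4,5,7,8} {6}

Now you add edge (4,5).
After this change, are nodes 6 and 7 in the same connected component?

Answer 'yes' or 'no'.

Answer: no

Derivation:
Initial components: {0,1,2,3,4,5,7,8} {6}
Adding edge (4,5): both already in same component {0,1,2,3,4,5,7,8}. No change.
New components: {0,1,2,3,4,5,7,8} {6}
Are 6 and 7 in the same component? no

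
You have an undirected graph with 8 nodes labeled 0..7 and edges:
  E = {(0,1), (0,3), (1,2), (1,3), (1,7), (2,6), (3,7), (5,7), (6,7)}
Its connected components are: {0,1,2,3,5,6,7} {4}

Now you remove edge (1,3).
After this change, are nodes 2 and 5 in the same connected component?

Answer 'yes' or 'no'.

Answer: yes

Derivation:
Initial components: {0,1,2,3,5,6,7} {4}
Removing edge (1,3): not a bridge — component count unchanged at 2.
New components: {0,1,2,3,5,6,7} {4}
Are 2 and 5 in the same component? yes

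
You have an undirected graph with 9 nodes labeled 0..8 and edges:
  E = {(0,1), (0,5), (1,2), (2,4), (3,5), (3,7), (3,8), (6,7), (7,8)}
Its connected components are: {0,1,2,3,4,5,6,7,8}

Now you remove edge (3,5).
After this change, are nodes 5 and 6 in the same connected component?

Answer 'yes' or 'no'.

Answer: no

Derivation:
Initial components: {0,1,2,3,4,5,6,7,8}
Removing edge (3,5): it was a bridge — component count 1 -> 2.
New components: {0,1,2,4,5} {3,6,7,8}
Are 5 and 6 in the same component? no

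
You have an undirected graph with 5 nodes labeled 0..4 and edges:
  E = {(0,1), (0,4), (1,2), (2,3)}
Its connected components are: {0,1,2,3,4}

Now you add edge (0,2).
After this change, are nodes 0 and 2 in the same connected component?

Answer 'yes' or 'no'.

Initial components: {0,1,2,3,4}
Adding edge (0,2): both already in same component {0,1,2,3,4}. No change.
New components: {0,1,2,3,4}
Are 0 and 2 in the same component? yes

Answer: yes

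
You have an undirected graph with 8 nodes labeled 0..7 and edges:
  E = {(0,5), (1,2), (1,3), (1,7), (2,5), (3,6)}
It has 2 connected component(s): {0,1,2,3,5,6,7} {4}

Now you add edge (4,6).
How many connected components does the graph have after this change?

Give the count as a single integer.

Answer: 1

Derivation:
Initial component count: 2
Add (4,6): merges two components. Count decreases: 2 -> 1.
New component count: 1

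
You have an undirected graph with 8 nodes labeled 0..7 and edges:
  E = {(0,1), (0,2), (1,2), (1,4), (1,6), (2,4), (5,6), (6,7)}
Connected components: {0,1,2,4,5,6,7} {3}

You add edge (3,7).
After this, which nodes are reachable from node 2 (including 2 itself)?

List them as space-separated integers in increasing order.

Answer: 0 1 2 3 4 5 6 7

Derivation:
Before: nodes reachable from 2: {0,1,2,4,5,6,7}
Adding (3,7): merges 2's component with another. Reachability grows.
After: nodes reachable from 2: {0,1,2,3,4,5,6,7}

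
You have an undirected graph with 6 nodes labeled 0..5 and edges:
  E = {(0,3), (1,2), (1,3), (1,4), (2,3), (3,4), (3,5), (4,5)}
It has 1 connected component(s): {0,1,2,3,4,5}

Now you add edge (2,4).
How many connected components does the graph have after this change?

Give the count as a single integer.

Answer: 1

Derivation:
Initial component count: 1
Add (2,4): endpoints already in same component. Count unchanged: 1.
New component count: 1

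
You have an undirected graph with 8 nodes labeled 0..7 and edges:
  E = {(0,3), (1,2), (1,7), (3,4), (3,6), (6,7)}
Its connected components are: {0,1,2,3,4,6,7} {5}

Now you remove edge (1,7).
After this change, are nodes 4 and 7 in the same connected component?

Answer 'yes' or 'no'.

Answer: yes

Derivation:
Initial components: {0,1,2,3,4,6,7} {5}
Removing edge (1,7): it was a bridge — component count 2 -> 3.
New components: {0,3,4,6,7} {1,2} {5}
Are 4 and 7 in the same component? yes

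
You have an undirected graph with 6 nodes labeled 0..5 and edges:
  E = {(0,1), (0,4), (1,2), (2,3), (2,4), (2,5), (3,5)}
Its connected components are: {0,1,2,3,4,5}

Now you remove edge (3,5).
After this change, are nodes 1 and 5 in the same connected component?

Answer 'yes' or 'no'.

Answer: yes

Derivation:
Initial components: {0,1,2,3,4,5}
Removing edge (3,5): not a bridge — component count unchanged at 1.
New components: {0,1,2,3,4,5}
Are 1 and 5 in the same component? yes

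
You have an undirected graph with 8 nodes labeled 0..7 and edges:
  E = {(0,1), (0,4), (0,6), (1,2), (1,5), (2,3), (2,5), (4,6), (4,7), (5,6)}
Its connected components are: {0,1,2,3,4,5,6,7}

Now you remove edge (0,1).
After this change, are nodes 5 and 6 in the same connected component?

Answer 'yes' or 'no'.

Initial components: {0,1,2,3,4,5,6,7}
Removing edge (0,1): not a bridge — component count unchanged at 1.
New components: {0,1,2,3,4,5,6,7}
Are 5 and 6 in the same component? yes

Answer: yes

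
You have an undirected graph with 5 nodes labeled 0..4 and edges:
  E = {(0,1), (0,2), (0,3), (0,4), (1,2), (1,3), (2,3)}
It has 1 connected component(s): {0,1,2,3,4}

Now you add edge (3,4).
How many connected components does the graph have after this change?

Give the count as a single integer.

Initial component count: 1
Add (3,4): endpoints already in same component. Count unchanged: 1.
New component count: 1

Answer: 1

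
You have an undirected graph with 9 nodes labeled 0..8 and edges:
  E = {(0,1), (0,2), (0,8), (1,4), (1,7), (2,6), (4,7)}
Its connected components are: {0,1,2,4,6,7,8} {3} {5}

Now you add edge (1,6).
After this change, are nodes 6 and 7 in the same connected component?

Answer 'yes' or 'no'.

Initial components: {0,1,2,4,6,7,8} {3} {5}
Adding edge (1,6): both already in same component {0,1,2,4,6,7,8}. No change.
New components: {0,1,2,4,6,7,8} {3} {5}
Are 6 and 7 in the same component? yes

Answer: yes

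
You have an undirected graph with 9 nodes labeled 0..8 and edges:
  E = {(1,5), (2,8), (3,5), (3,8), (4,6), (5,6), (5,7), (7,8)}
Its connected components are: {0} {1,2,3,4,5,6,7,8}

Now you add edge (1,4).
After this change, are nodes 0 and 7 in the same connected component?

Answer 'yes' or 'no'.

Answer: no

Derivation:
Initial components: {0} {1,2,3,4,5,6,7,8}
Adding edge (1,4): both already in same component {1,2,3,4,5,6,7,8}. No change.
New components: {0} {1,2,3,4,5,6,7,8}
Are 0 and 7 in the same component? no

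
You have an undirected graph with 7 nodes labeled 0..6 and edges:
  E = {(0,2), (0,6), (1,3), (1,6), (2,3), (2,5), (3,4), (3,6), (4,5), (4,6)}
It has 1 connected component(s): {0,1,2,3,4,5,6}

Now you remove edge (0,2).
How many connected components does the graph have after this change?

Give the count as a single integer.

Initial component count: 1
Remove (0,2): not a bridge. Count unchanged: 1.
  After removal, components: {0,1,2,3,4,5,6}
New component count: 1

Answer: 1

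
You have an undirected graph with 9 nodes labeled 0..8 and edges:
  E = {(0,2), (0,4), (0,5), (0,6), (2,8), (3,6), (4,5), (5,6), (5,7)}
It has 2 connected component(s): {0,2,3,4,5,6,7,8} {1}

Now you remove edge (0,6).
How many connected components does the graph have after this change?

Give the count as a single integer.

Answer: 2

Derivation:
Initial component count: 2
Remove (0,6): not a bridge. Count unchanged: 2.
  After removal, components: {0,2,3,4,5,6,7,8} {1}
New component count: 2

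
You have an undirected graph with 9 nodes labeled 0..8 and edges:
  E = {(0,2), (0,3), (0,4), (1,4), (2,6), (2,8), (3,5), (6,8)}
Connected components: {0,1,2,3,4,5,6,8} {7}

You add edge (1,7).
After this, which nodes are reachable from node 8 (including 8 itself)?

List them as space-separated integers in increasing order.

Answer: 0 1 2 3 4 5 6 7 8

Derivation:
Before: nodes reachable from 8: {0,1,2,3,4,5,6,8}
Adding (1,7): merges 8's component with another. Reachability grows.
After: nodes reachable from 8: {0,1,2,3,4,5,6,7,8}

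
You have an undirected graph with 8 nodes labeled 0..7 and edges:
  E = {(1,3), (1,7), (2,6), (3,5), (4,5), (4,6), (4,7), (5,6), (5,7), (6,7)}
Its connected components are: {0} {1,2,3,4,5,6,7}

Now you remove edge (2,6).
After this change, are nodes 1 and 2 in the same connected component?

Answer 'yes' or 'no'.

Answer: no

Derivation:
Initial components: {0} {1,2,3,4,5,6,7}
Removing edge (2,6): it was a bridge — component count 2 -> 3.
New components: {0} {1,3,4,5,6,7} {2}
Are 1 and 2 in the same component? no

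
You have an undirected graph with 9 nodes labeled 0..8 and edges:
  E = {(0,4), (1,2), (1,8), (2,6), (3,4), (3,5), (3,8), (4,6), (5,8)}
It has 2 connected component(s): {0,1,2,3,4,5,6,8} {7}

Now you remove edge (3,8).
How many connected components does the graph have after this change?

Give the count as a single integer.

Initial component count: 2
Remove (3,8): not a bridge. Count unchanged: 2.
  After removal, components: {0,1,2,3,4,5,6,8} {7}
New component count: 2

Answer: 2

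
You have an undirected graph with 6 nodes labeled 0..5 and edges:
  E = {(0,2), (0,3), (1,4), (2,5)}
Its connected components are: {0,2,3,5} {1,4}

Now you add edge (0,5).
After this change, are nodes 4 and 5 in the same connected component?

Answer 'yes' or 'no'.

Initial components: {0,2,3,5} {1,4}
Adding edge (0,5): both already in same component {0,2,3,5}. No change.
New components: {0,2,3,5} {1,4}
Are 4 and 5 in the same component? no

Answer: no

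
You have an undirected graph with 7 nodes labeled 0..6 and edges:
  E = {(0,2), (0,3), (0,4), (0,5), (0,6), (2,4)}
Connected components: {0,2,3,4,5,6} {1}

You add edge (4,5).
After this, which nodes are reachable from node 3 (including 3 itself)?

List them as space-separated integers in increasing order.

Before: nodes reachable from 3: {0,2,3,4,5,6}
Adding (4,5): both endpoints already in same component. Reachability from 3 unchanged.
After: nodes reachable from 3: {0,2,3,4,5,6}

Answer: 0 2 3 4 5 6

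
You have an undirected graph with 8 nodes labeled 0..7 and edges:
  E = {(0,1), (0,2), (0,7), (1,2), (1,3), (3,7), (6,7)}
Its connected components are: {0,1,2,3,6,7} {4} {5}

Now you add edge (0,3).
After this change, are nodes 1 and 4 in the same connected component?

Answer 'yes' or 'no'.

Initial components: {0,1,2,3,6,7} {4} {5}
Adding edge (0,3): both already in same component {0,1,2,3,6,7}. No change.
New components: {0,1,2,3,6,7} {4} {5}
Are 1 and 4 in the same component? no

Answer: no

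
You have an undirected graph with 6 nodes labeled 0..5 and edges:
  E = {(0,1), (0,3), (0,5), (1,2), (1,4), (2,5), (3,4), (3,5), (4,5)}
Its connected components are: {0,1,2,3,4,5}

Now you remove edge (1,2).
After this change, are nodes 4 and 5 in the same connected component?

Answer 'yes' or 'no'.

Answer: yes

Derivation:
Initial components: {0,1,2,3,4,5}
Removing edge (1,2): not a bridge — component count unchanged at 1.
New components: {0,1,2,3,4,5}
Are 4 and 5 in the same component? yes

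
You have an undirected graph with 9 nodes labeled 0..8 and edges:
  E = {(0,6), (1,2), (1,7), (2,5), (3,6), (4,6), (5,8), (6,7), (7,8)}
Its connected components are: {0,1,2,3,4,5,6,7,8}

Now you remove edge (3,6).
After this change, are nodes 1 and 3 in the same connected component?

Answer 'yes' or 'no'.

Initial components: {0,1,2,3,4,5,6,7,8}
Removing edge (3,6): it was a bridge — component count 1 -> 2.
New components: {0,1,2,4,5,6,7,8} {3}
Are 1 and 3 in the same component? no

Answer: no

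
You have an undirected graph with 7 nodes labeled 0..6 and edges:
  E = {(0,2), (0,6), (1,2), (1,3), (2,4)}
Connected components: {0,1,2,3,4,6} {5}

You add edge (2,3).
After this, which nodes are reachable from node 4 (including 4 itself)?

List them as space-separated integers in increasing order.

Before: nodes reachable from 4: {0,1,2,3,4,6}
Adding (2,3): both endpoints already in same component. Reachability from 4 unchanged.
After: nodes reachable from 4: {0,1,2,3,4,6}

Answer: 0 1 2 3 4 6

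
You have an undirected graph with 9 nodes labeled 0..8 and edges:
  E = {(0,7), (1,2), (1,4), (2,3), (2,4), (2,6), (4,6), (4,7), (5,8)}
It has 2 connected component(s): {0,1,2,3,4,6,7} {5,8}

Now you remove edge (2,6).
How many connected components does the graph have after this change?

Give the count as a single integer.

Initial component count: 2
Remove (2,6): not a bridge. Count unchanged: 2.
  After removal, components: {0,1,2,3,4,6,7} {5,8}
New component count: 2

Answer: 2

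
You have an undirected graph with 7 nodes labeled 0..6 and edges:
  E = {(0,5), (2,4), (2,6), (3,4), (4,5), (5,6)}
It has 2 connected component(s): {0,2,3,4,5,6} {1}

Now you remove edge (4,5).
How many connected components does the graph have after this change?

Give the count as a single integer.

Answer: 2

Derivation:
Initial component count: 2
Remove (4,5): not a bridge. Count unchanged: 2.
  After removal, components: {0,2,3,4,5,6} {1}
New component count: 2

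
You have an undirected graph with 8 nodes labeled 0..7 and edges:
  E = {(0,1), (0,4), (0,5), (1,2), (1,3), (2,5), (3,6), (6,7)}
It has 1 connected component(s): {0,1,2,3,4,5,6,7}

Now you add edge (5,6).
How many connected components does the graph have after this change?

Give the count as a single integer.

Initial component count: 1
Add (5,6): endpoints already in same component. Count unchanged: 1.
New component count: 1

Answer: 1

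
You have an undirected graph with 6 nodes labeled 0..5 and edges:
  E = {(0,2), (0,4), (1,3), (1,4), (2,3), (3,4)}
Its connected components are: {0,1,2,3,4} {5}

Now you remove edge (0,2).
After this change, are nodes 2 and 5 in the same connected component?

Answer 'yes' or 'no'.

Initial components: {0,1,2,3,4} {5}
Removing edge (0,2): not a bridge — component count unchanged at 2.
New components: {0,1,2,3,4} {5}
Are 2 and 5 in the same component? no

Answer: no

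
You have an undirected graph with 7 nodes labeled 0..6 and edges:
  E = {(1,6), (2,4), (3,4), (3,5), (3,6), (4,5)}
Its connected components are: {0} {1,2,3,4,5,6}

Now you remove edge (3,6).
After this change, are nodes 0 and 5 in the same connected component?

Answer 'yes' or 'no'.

Answer: no

Derivation:
Initial components: {0} {1,2,3,4,5,6}
Removing edge (3,6): it was a bridge — component count 2 -> 3.
New components: {0} {1,6} {2,3,4,5}
Are 0 and 5 in the same component? no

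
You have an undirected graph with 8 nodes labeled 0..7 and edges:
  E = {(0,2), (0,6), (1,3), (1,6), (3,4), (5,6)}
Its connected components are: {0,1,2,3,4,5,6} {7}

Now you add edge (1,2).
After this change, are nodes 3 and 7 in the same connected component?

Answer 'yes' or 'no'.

Initial components: {0,1,2,3,4,5,6} {7}
Adding edge (1,2): both already in same component {0,1,2,3,4,5,6}. No change.
New components: {0,1,2,3,4,5,6} {7}
Are 3 and 7 in the same component? no

Answer: no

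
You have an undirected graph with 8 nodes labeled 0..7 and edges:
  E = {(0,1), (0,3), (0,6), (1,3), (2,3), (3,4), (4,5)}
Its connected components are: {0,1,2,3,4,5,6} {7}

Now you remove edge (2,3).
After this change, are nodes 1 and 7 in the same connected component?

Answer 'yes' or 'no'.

Initial components: {0,1,2,3,4,5,6} {7}
Removing edge (2,3): it was a bridge — component count 2 -> 3.
New components: {0,1,3,4,5,6} {2} {7}
Are 1 and 7 in the same component? no

Answer: no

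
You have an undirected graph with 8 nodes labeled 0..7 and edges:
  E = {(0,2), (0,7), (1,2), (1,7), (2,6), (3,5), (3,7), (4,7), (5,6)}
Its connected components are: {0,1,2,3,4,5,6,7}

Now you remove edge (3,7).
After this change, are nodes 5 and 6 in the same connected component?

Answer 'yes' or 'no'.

Initial components: {0,1,2,3,4,5,6,7}
Removing edge (3,7): not a bridge — component count unchanged at 1.
New components: {0,1,2,3,4,5,6,7}
Are 5 and 6 in the same component? yes

Answer: yes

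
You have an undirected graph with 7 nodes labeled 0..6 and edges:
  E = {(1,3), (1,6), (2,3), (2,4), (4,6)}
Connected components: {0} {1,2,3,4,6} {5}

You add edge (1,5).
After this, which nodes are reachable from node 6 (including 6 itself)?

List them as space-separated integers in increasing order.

Before: nodes reachable from 6: {1,2,3,4,6}
Adding (1,5): merges 6's component with another. Reachability grows.
After: nodes reachable from 6: {1,2,3,4,5,6}

Answer: 1 2 3 4 5 6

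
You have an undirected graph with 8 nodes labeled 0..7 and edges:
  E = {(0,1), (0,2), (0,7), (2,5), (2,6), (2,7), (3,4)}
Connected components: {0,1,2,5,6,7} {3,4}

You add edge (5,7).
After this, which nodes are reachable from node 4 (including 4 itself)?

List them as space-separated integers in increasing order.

Answer: 3 4

Derivation:
Before: nodes reachable from 4: {3,4}
Adding (5,7): both endpoints already in same component. Reachability from 4 unchanged.
After: nodes reachable from 4: {3,4}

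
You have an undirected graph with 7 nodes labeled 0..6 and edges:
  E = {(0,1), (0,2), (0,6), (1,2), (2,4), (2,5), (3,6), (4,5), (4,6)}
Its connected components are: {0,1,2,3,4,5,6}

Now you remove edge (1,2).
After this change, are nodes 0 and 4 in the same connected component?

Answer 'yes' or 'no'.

Answer: yes

Derivation:
Initial components: {0,1,2,3,4,5,6}
Removing edge (1,2): not a bridge — component count unchanged at 1.
New components: {0,1,2,3,4,5,6}
Are 0 and 4 in the same component? yes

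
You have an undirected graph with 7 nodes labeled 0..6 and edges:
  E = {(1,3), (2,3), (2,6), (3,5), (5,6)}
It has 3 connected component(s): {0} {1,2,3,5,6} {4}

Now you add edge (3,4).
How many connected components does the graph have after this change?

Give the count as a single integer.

Answer: 2

Derivation:
Initial component count: 3
Add (3,4): merges two components. Count decreases: 3 -> 2.
New component count: 2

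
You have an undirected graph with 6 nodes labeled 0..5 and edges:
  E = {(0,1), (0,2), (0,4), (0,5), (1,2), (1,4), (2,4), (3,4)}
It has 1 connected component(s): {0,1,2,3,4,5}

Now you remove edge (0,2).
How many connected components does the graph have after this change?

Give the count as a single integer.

Answer: 1

Derivation:
Initial component count: 1
Remove (0,2): not a bridge. Count unchanged: 1.
  After removal, components: {0,1,2,3,4,5}
New component count: 1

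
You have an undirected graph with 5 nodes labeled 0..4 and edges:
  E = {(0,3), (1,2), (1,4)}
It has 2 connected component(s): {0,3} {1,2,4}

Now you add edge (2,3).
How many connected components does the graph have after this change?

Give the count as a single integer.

Answer: 1

Derivation:
Initial component count: 2
Add (2,3): merges two components. Count decreases: 2 -> 1.
New component count: 1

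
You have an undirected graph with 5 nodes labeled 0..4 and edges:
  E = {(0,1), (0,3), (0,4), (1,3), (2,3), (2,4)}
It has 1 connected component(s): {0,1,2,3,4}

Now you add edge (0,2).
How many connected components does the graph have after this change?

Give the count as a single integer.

Answer: 1

Derivation:
Initial component count: 1
Add (0,2): endpoints already in same component. Count unchanged: 1.
New component count: 1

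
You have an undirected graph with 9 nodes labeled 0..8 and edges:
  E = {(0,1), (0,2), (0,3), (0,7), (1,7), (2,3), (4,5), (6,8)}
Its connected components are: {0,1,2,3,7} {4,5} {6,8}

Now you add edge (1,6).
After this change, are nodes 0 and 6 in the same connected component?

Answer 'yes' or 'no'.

Answer: yes

Derivation:
Initial components: {0,1,2,3,7} {4,5} {6,8}
Adding edge (1,6): merges {0,1,2,3,7} and {6,8}.
New components: {0,1,2,3,6,7,8} {4,5}
Are 0 and 6 in the same component? yes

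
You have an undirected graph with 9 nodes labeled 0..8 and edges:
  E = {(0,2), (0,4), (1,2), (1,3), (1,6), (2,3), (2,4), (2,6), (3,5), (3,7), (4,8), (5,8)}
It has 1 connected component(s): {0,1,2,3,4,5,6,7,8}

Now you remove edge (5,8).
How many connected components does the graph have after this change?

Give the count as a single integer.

Initial component count: 1
Remove (5,8): not a bridge. Count unchanged: 1.
  After removal, components: {0,1,2,3,4,5,6,7,8}
New component count: 1

Answer: 1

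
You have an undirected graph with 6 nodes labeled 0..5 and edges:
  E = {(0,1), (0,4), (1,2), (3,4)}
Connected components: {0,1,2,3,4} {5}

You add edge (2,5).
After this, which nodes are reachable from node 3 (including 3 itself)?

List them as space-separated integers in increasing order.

Answer: 0 1 2 3 4 5

Derivation:
Before: nodes reachable from 3: {0,1,2,3,4}
Adding (2,5): merges 3's component with another. Reachability grows.
After: nodes reachable from 3: {0,1,2,3,4,5}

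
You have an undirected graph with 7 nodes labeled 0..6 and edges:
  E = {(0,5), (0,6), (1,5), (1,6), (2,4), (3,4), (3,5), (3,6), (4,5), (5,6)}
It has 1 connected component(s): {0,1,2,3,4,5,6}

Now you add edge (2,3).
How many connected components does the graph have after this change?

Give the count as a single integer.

Answer: 1

Derivation:
Initial component count: 1
Add (2,3): endpoints already in same component. Count unchanged: 1.
New component count: 1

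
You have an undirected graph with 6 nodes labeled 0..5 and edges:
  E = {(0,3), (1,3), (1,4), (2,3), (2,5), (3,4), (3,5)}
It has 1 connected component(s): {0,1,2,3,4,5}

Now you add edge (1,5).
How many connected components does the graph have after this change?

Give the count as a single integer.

Initial component count: 1
Add (1,5): endpoints already in same component. Count unchanged: 1.
New component count: 1

Answer: 1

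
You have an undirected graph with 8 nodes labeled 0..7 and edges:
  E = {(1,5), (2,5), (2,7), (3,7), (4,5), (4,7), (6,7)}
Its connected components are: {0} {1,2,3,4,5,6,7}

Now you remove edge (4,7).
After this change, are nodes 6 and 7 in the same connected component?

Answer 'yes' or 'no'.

Answer: yes

Derivation:
Initial components: {0} {1,2,3,4,5,6,7}
Removing edge (4,7): not a bridge — component count unchanged at 2.
New components: {0} {1,2,3,4,5,6,7}
Are 6 and 7 in the same component? yes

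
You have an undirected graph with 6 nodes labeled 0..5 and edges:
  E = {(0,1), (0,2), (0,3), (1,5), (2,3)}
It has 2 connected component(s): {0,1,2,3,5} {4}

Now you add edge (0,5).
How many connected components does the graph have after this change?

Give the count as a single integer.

Answer: 2

Derivation:
Initial component count: 2
Add (0,5): endpoints already in same component. Count unchanged: 2.
New component count: 2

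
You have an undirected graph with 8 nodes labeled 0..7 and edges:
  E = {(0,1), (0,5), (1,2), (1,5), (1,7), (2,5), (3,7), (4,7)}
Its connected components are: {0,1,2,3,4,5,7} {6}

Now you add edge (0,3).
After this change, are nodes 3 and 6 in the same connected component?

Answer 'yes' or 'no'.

Answer: no

Derivation:
Initial components: {0,1,2,3,4,5,7} {6}
Adding edge (0,3): both already in same component {0,1,2,3,4,5,7}. No change.
New components: {0,1,2,3,4,5,7} {6}
Are 3 and 6 in the same component? no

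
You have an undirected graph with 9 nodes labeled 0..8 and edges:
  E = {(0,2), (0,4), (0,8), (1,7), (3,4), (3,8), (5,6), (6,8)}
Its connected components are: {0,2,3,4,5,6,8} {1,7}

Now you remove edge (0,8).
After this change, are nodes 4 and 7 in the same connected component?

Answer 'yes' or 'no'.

Answer: no

Derivation:
Initial components: {0,2,3,4,5,6,8} {1,7}
Removing edge (0,8): not a bridge — component count unchanged at 2.
New components: {0,2,3,4,5,6,8} {1,7}
Are 4 and 7 in the same component? no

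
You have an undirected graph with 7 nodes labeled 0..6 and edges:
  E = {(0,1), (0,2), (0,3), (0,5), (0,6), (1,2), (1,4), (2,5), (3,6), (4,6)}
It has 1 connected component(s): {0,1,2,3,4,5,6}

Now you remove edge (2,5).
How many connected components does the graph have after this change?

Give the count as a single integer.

Initial component count: 1
Remove (2,5): not a bridge. Count unchanged: 1.
  After removal, components: {0,1,2,3,4,5,6}
New component count: 1

Answer: 1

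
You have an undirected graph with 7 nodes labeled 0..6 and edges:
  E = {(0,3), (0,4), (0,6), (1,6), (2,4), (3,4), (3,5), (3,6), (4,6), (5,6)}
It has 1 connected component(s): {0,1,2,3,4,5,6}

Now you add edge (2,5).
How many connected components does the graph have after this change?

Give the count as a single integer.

Answer: 1

Derivation:
Initial component count: 1
Add (2,5): endpoints already in same component. Count unchanged: 1.
New component count: 1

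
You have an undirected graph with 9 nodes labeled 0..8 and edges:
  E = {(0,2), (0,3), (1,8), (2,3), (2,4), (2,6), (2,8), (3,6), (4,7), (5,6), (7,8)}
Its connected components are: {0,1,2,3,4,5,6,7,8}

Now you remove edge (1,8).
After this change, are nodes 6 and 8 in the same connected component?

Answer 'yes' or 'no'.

Answer: yes

Derivation:
Initial components: {0,1,2,3,4,5,6,7,8}
Removing edge (1,8): it was a bridge — component count 1 -> 2.
New components: {0,2,3,4,5,6,7,8} {1}
Are 6 and 8 in the same component? yes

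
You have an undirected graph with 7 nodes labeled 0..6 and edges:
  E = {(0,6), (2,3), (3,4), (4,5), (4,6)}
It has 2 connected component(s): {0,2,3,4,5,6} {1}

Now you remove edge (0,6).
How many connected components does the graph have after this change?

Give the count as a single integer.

Answer: 3

Derivation:
Initial component count: 2
Remove (0,6): it was a bridge. Count increases: 2 -> 3.
  After removal, components: {0} {1} {2,3,4,5,6}
New component count: 3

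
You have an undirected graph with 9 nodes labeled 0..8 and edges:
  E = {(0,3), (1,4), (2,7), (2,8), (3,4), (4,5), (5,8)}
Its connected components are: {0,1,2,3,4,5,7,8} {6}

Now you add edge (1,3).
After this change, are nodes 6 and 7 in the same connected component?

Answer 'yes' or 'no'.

Answer: no

Derivation:
Initial components: {0,1,2,3,4,5,7,8} {6}
Adding edge (1,3): both already in same component {0,1,2,3,4,5,7,8}. No change.
New components: {0,1,2,3,4,5,7,8} {6}
Are 6 and 7 in the same component? no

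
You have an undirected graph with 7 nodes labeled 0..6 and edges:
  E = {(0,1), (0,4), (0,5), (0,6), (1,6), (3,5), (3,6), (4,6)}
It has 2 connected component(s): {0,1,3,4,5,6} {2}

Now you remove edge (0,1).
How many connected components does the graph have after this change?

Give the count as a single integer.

Answer: 2

Derivation:
Initial component count: 2
Remove (0,1): not a bridge. Count unchanged: 2.
  After removal, components: {0,1,3,4,5,6} {2}
New component count: 2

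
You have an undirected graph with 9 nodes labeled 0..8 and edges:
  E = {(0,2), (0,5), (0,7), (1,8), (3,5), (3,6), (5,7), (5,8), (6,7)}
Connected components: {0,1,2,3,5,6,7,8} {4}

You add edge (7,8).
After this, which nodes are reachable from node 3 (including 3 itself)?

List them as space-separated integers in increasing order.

Before: nodes reachable from 3: {0,1,2,3,5,6,7,8}
Adding (7,8): both endpoints already in same component. Reachability from 3 unchanged.
After: nodes reachable from 3: {0,1,2,3,5,6,7,8}

Answer: 0 1 2 3 5 6 7 8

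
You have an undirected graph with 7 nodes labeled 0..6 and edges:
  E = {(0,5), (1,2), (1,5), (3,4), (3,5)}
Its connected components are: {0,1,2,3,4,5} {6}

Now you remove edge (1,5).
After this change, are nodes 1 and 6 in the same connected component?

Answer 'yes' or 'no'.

Answer: no

Derivation:
Initial components: {0,1,2,3,4,5} {6}
Removing edge (1,5): it was a bridge — component count 2 -> 3.
New components: {0,3,4,5} {1,2} {6}
Are 1 and 6 in the same component? no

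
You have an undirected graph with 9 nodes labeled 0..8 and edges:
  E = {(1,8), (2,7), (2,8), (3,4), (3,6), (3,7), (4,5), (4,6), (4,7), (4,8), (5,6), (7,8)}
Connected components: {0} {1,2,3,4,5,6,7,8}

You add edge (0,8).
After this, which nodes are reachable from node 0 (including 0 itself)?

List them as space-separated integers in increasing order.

Answer: 0 1 2 3 4 5 6 7 8

Derivation:
Before: nodes reachable from 0: {0}
Adding (0,8): merges 0's component with another. Reachability grows.
After: nodes reachable from 0: {0,1,2,3,4,5,6,7,8}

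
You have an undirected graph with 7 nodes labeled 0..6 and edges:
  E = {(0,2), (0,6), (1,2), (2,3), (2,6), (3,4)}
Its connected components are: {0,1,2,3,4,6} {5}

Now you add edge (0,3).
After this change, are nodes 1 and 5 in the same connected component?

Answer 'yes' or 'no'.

Initial components: {0,1,2,3,4,6} {5}
Adding edge (0,3): both already in same component {0,1,2,3,4,6}. No change.
New components: {0,1,2,3,4,6} {5}
Are 1 and 5 in the same component? no

Answer: no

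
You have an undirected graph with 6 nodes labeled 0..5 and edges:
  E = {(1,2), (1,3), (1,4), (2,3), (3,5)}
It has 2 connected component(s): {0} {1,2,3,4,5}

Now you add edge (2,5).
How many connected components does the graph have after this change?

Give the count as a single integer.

Answer: 2

Derivation:
Initial component count: 2
Add (2,5): endpoints already in same component. Count unchanged: 2.
New component count: 2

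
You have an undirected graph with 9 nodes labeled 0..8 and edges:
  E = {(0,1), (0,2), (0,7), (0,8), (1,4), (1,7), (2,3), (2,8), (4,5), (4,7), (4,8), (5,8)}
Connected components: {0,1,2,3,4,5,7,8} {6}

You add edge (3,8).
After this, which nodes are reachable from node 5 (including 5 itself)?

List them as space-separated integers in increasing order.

Before: nodes reachable from 5: {0,1,2,3,4,5,7,8}
Adding (3,8): both endpoints already in same component. Reachability from 5 unchanged.
After: nodes reachable from 5: {0,1,2,3,4,5,7,8}

Answer: 0 1 2 3 4 5 7 8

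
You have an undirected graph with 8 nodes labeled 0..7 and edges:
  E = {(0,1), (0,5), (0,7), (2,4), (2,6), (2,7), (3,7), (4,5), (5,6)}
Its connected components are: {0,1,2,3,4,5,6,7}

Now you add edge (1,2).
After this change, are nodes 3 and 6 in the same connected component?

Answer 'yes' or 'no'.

Initial components: {0,1,2,3,4,5,6,7}
Adding edge (1,2): both already in same component {0,1,2,3,4,5,6,7}. No change.
New components: {0,1,2,3,4,5,6,7}
Are 3 and 6 in the same component? yes

Answer: yes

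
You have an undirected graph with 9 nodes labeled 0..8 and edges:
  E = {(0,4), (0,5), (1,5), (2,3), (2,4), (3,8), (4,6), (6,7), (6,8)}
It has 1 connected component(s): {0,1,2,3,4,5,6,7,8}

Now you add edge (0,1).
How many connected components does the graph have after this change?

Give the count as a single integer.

Answer: 1

Derivation:
Initial component count: 1
Add (0,1): endpoints already in same component. Count unchanged: 1.
New component count: 1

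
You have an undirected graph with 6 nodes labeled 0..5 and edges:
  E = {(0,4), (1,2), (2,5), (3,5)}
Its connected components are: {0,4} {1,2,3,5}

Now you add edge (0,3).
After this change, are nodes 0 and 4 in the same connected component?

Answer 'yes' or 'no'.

Initial components: {0,4} {1,2,3,5}
Adding edge (0,3): merges {0,4} and {1,2,3,5}.
New components: {0,1,2,3,4,5}
Are 0 and 4 in the same component? yes

Answer: yes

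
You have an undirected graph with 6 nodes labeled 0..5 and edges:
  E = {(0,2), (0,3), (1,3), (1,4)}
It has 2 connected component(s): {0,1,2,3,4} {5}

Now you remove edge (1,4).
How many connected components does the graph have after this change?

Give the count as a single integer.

Initial component count: 2
Remove (1,4): it was a bridge. Count increases: 2 -> 3.
  After removal, components: {0,1,2,3} {4} {5}
New component count: 3

Answer: 3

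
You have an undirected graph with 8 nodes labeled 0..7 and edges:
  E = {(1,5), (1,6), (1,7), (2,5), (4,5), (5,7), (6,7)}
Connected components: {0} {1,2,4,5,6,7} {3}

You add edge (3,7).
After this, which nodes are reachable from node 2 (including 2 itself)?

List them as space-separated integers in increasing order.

Answer: 1 2 3 4 5 6 7

Derivation:
Before: nodes reachable from 2: {1,2,4,5,6,7}
Adding (3,7): merges 2's component with another. Reachability grows.
After: nodes reachable from 2: {1,2,3,4,5,6,7}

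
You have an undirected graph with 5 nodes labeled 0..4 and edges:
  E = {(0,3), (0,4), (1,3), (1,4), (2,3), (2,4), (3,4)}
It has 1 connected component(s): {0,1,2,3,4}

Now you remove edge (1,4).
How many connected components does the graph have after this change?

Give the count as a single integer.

Answer: 1

Derivation:
Initial component count: 1
Remove (1,4): not a bridge. Count unchanged: 1.
  After removal, components: {0,1,2,3,4}
New component count: 1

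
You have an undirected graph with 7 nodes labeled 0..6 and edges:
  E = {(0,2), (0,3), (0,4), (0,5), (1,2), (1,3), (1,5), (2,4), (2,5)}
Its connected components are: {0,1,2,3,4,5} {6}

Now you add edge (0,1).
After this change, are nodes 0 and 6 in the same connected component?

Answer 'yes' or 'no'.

Initial components: {0,1,2,3,4,5} {6}
Adding edge (0,1): both already in same component {0,1,2,3,4,5}. No change.
New components: {0,1,2,3,4,5} {6}
Are 0 and 6 in the same component? no

Answer: no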